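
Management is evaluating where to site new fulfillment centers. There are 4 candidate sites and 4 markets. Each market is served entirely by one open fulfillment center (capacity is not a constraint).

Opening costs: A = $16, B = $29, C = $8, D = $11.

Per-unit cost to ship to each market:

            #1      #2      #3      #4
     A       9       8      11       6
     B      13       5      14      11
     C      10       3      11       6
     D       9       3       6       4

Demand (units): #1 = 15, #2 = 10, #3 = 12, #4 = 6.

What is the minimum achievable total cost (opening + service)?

Minimum total cost: 272

For any fixed open set, each market goes to its cheapest open site; total = fixed + service.
{D}: #1→D 9·15=135, #2→D 3·10=30, #3→D 6·12=72, #4→D 4·6=24. Service 261; fixed 11; total 272.
{C, D}: service 261 + fixed 19 = 280
{A, D}: service 261 + fixed 27 = 288
{A, B, C, D}: service 261 + fixed 64 = 325
No other subset beats 272.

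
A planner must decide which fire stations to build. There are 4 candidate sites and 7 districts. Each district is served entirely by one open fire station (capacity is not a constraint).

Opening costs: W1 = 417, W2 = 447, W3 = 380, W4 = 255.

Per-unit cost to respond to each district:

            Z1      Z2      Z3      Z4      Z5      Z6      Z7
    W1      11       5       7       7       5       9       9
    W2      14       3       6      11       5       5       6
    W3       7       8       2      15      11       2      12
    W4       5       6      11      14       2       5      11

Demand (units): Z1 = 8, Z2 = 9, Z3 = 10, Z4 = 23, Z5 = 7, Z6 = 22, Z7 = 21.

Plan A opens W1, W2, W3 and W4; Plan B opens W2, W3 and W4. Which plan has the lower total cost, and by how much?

Plan B is cheaper by 325.

Plan A: {W1, W2, W3, W4}: Z1→W4 5·8=40, Z2→W2 3·9=27, Z3→W3 2·10=20, Z4→W1 7·23=161, Z5→W4 2·7=14, Z6→W3 2·22=44, Z7→W2 6·21=126. Service 432; fixed 1499; total 1931.
Plan B: {W2, W3, W4}: Z1→W4 5·8=40, Z2→W2 3·9=27, Z3→W3 2·10=20, Z4→W2 11·23=253, Z5→W4 2·7=14, Z6→W3 2·22=44, Z7→W2 6·21=126. Service 524; fixed 1082; total 1606.
Difference: |1931 − 1606| = 325.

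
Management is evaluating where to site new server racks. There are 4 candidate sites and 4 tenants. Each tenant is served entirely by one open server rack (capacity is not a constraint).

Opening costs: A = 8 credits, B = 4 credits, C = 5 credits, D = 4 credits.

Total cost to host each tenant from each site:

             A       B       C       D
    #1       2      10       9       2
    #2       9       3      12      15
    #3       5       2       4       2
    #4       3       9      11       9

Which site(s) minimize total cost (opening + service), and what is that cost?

For any fixed open set, each tenant goes to its cheapest open site; total = fixed + service.
{A, B}: #1→A 2, #2→B 3, #3→B 2, #4→A 3. Service 10; fixed 12; total 22.
{B, D}: service 16 + fixed 8 = 24
{A, B, D}: #1→A 2, #2→B 3, #3→B 2, #4→A 3. Service 10; fixed 16; total 26.
{A, B, C, D}: service 10 + fixed 21 = 31
No other subset beats 22.

Open A and B; minimum total cost 22.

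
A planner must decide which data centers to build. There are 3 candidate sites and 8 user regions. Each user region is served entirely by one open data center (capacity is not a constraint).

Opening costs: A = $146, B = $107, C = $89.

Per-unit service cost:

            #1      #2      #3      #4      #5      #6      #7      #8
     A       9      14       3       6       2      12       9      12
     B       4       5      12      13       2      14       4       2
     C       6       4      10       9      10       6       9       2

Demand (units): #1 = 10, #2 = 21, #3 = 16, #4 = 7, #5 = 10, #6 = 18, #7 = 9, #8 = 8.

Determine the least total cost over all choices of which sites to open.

For any fixed open set, each user region goes to its cheapest open site; total = fixed + service.
{A, C}: #1→C 6·10=60, #2→C 4·21=84, #3→A 3·16=48, #4→A 6·7=42, #5→A 2·10=20, #6→C 6·18=108, #7→A 9·9=81, #8→C 2·8=16. Service 459; fixed 235; total 694.
{B, C}: service 527 + fixed 196 = 723
{A, B, C}: #1→B 4·10=40, #2→C 4·21=84, #3→A 3·16=48, #4→A 6·7=42, #5→A 2·10=20, #6→C 6·18=108, #7→B 4·9=36, #8→B 2·8=16. Service 394; fixed 342; total 736.
{C}: #1→C 6·10=60, #2→C 4·21=84, #3→C 10·16=160, #4→C 9·7=63, #5→C 10·10=100, #6→C 6·18=108, #7→C 9·9=81, #8→C 2·8=16. Service 672; fixed 89; total 761.
No other subset beats 694.

Minimum total cost: 694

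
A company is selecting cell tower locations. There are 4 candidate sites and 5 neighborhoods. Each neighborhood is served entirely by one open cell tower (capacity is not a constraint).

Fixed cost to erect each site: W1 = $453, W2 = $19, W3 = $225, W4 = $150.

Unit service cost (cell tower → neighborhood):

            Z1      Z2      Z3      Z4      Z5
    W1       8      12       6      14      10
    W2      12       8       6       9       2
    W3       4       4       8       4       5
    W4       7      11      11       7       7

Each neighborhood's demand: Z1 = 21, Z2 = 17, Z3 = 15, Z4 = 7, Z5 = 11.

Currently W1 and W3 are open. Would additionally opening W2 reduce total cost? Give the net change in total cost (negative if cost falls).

Yes — net change −14 (cost falls by 14).

Current service cost with {W1, W3}: 325.
Adding W2: each neighborhood re-picks its cheapest; new service cost 292, saving 33.
Extra fixed cost: 19. Net change = 19 − 33 = -14.
(Totals: 1003 → 989.)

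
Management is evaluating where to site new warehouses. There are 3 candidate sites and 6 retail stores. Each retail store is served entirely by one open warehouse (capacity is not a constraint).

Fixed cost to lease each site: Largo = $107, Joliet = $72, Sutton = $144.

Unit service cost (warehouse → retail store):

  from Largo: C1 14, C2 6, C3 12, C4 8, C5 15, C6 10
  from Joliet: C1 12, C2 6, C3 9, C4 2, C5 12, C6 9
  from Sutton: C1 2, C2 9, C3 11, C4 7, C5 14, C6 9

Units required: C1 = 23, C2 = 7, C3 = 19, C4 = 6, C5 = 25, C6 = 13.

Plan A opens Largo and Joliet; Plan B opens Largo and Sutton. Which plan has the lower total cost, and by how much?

Plan A: {Largo, Joliet}: C1→Joliet 12·23=276, C2→Largo 6·7=42, C3→Joliet 9·19=171, C4→Joliet 2·6=12, C5→Joliet 12·25=300, C6→Joliet 9·13=117. Service 918; fixed 179; total 1097.
Plan B: {Largo, Sutton}: C1→Sutton 2·23=46, C2→Largo 6·7=42, C3→Sutton 11·19=209, C4→Sutton 7·6=42, C5→Sutton 14·25=350, C6→Sutton 9·13=117. Service 806; fixed 251; total 1057.
Difference: |1097 − 1057| = 40.

Plan B is cheaper by 40.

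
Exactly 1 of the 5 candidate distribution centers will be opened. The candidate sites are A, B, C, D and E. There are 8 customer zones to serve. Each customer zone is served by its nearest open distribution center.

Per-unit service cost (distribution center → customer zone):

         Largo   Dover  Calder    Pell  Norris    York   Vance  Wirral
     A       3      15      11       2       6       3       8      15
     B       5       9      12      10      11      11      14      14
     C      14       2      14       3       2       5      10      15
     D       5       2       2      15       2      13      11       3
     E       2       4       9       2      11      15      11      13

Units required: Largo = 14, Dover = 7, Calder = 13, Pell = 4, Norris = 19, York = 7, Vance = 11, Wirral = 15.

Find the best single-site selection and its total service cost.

Choose D only; total service cost 465.

With exactly 1 open, each customer zone uses its cheapest among the chosen.
{D}: Largo→D 5·14=70, Dover→D 2·7=14, Calder→D 2·13=26, Pell→D 15·4=60, Norris→D 2·19=38, York→D 13·7=91, Vance→D 11·11=121, Wirral→D 3·15=45. Service cost 465.
{A}: service cost 746
{E}: service cost 811
Among all 5 size-1 choices, {D} is lowest.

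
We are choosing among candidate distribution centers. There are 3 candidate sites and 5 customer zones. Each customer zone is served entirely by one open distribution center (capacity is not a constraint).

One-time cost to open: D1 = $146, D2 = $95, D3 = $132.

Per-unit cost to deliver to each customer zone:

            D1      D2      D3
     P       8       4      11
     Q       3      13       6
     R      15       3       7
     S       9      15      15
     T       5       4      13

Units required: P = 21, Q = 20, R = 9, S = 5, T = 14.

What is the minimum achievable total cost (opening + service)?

For any fixed open set, each customer zone goes to its cheapest open site; total = fixed + service.
{D1, D2}: P→D2 4·21=84, Q→D1 3·20=60, R→D2 3·9=27, S→D1 9·5=45, T→D2 4·14=56. Service 272; fixed 241; total 513.
{D2, D3}: P→D2 4·21=84, Q→D3 6·20=120, R→D2 3·9=27, S→D2 15·5=75, T→D2 4·14=56. Service 362; fixed 227; total 589.
{D2}: service 502 + fixed 95 = 597
{D1, D2, D3}: service 272 + fixed 373 = 645
No other subset beats 513.

Minimum total cost: 513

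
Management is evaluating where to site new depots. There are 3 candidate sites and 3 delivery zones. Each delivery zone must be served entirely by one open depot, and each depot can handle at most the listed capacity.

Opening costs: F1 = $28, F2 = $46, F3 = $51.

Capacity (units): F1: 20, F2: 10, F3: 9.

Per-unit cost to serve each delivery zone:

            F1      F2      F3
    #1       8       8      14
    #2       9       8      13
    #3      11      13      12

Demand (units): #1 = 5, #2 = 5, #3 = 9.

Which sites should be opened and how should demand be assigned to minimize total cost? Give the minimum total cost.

Open {F1}: #1→F1 8·5=40, #2→F1 9·5=45, #3→F1 11·9=99.
Loads: F1 carries 19/20. Service 184; fixed 28; total 212.
Next best feasible plan costs 253.

Minimum total cost: 212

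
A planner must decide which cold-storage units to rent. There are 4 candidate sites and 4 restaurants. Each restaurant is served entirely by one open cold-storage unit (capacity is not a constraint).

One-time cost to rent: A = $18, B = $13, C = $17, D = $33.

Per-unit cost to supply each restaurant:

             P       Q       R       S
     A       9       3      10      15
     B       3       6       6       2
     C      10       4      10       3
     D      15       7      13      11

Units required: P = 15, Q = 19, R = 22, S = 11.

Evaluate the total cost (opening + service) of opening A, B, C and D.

Total cost: 337

Each restaurant is assigned to its cheapest site among the open ones.
{A, B, C, D}: P→B 3·15=45, Q→A 3·19=57, R→B 6·22=132, S→B 2·11=22. Service 256; fixed 81; total 337.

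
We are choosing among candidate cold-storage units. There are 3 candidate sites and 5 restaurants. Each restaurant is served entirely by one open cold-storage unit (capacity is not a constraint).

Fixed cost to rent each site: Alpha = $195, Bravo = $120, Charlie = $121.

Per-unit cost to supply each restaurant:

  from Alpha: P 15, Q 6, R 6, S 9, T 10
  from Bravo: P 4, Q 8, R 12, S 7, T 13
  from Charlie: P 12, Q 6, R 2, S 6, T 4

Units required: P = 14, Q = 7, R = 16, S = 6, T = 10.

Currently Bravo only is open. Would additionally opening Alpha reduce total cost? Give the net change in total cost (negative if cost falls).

No — net change +55 (cost rises by 55).

Current service cost with {Bravo}: 476.
Adding Alpha: each restaurant re-picks its cheapest; new service cost 336, saving 140.
Extra fixed cost: 195. Net change = 195 − 140 = 55.
(Totals: 596 → 651.)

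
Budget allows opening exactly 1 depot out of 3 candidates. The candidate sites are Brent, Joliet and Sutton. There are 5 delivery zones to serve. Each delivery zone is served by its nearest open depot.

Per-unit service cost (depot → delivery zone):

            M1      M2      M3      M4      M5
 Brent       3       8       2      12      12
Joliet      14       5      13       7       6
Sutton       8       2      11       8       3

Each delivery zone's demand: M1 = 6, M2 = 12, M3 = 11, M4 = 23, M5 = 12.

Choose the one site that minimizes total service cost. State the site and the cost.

Choose Sutton only; total service cost 413.

With exactly 1 open, each delivery zone uses its cheapest among the chosen.
{Sutton}: M1→Sutton 8·6=48, M2→Sutton 2·12=24, M3→Sutton 11·11=121, M4→Sutton 8·23=184, M5→Sutton 3·12=36. Service cost 413.
{Joliet}: service cost 520
{Brent}: service cost 556
Among all 3 size-1 choices, {Sutton} is lowest.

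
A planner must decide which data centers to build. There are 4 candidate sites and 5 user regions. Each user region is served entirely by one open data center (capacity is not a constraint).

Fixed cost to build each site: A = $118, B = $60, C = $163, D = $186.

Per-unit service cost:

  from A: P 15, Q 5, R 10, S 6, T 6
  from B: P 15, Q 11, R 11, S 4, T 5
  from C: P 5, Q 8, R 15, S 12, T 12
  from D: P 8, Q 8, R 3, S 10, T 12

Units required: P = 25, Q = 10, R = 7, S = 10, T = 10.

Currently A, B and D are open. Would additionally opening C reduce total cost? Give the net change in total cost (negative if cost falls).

No — net change +88 (cost rises by 88).

Current service cost with {A, B, D}: 361.
Adding C: each user region re-picks its cheapest; new service cost 286, saving 75.
Extra fixed cost: 163. Net change = 163 − 75 = 88.
(Totals: 725 → 813.)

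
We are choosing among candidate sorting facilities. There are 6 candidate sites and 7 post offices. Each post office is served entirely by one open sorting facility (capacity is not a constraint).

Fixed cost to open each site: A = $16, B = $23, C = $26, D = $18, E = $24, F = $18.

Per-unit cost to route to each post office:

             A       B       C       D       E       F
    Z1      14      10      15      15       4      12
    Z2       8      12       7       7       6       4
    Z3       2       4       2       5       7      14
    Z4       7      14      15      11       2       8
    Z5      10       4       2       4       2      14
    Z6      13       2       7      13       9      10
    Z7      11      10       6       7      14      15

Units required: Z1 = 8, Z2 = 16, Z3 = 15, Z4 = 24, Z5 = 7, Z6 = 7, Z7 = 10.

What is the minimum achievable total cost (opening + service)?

For any fixed open set, each post office goes to its cheapest open site; total = fixed + service.
{B, C, E, F}: Z1→E 4·8=32, Z2→F 4·16=64, Z3→C 2·15=30, Z4→E 2·24=48, Z5→C 2·7=14, Z6→B 2·7=14, Z7→C 6·10=60. Service 262; fixed 91; total 353.
{C, E, F}: service 297 + fixed 68 = 365
{B, C, E}: Z1→E 4·8=32, Z2→E 6·16=96, Z3→C 2·15=30, Z4→E 2·24=48, Z5→C 2·7=14, Z6→B 2·7=14, Z7→C 6·10=60. Service 294; fixed 73; total 367.
{A, B, C, D, E, F}: service 262 + fixed 125 = 387
No other subset beats 353.

Minimum total cost: 353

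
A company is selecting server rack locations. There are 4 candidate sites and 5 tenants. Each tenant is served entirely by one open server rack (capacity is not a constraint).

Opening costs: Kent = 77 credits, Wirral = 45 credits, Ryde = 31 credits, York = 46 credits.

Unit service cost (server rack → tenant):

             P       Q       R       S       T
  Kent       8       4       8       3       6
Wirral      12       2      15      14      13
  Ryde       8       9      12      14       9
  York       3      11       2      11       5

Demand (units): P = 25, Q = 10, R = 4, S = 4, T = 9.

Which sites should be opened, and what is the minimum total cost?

Open Wirral and York; minimum total cost 283.

For any fixed open set, each tenant goes to its cheapest open site; total = fixed + service.
{Wirral, York}: P→York 3·25=75, Q→Wirral 2·10=20, R→York 2·4=8, S→York 11·4=44, T→York 5·9=45. Service 192; fixed 91; total 283.
{Kent, York}: service 180 + fixed 123 = 303
{Wirral, Ryde, York}: P→York 3·25=75, Q→Wirral 2·10=20, R→York 2·4=8, S→York 11·4=44, T→York 5·9=45. Service 192; fixed 122; total 314.
{Kent, Wirral, Ryde, York}: service 160 + fixed 199 = 359
(All 15 nonempty subsets were checked; Wirral and York is lowest.)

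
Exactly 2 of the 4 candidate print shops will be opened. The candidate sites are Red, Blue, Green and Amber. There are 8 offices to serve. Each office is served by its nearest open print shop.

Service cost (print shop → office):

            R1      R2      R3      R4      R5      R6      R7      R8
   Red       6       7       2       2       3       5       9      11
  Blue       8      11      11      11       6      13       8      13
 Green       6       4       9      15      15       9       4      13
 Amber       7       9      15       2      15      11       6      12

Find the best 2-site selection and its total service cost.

Choose Red and Green; total service cost 37.

With exactly 2 open, each office uses its cheapest among the chosen.
{Red, Green}: R1→Red 6, R2→Green 4, R3→Red 2, R4→Red 2, R5→Red 3, R6→Red 5, R7→Green 4, R8→Red 11. Service cost 37.
{Red, Amber}: service cost 42
{Red, Blue}: service cost 44
Among all 6 size-2 choices, {Red, Green} is lowest.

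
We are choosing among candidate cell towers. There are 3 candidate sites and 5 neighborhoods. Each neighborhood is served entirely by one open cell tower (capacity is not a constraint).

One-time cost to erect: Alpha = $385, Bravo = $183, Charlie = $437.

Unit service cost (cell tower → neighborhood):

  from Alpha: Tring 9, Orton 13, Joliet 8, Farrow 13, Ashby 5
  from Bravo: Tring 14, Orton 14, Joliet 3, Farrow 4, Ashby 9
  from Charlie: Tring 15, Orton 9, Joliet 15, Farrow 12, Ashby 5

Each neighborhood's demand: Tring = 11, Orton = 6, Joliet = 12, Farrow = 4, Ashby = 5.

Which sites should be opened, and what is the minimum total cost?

For any fixed open set, each neighborhood goes to its cheapest open site; total = fixed + service.
{Bravo}: Tring→Bravo 14·11=154, Orton→Bravo 14·6=84, Joliet→Bravo 3·12=36, Farrow→Bravo 4·4=16, Ashby→Bravo 9·5=45. Service 335; fixed 183; total 518.
{Alpha}: Tring→Alpha 9·11=99, Orton→Alpha 13·6=78, Joliet→Alpha 8·12=96, Farrow→Alpha 13·4=52, Ashby→Alpha 5·5=25. Service 350; fixed 385; total 735.
{Alpha, Bravo}: service 254 + fixed 568 = 822
{Alpha, Bravo, Charlie}: service 230 + fixed 1005 = 1235
(All 7 nonempty subsets were checked; Bravo only is lowest.)

Open Bravo only; minimum total cost 518.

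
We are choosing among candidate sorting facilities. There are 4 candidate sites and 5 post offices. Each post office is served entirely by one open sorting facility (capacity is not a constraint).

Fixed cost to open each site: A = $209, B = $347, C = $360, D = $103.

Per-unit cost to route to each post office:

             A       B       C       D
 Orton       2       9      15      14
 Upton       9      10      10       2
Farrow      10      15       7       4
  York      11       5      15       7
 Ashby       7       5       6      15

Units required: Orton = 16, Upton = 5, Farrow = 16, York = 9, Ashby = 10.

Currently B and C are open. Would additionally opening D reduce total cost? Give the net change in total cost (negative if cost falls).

No — net change +15 (cost rises by 15).

Current service cost with {B, C}: 401.
Adding D: each post office re-picks its cheapest; new service cost 313, saving 88.
Extra fixed cost: 103. Net change = 103 − 88 = 15.
(Totals: 1108 → 1123.)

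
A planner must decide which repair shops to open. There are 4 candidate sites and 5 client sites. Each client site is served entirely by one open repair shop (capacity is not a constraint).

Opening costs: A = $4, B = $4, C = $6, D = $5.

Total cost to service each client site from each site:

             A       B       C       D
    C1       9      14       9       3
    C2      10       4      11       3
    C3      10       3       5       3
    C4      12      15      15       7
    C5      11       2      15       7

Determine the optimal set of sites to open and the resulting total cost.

Open B and D; minimum total cost 27.

For any fixed open set, each client site goes to its cheapest open site; total = fixed + service.
{B, D}: C1→D 3, C2→D 3, C3→B 3, C4→D 7, C5→B 2. Service 18; fixed 9; total 27.
{D}: service 23 + fixed 5 = 28
{A, B, D}: service 18 + fixed 13 = 31
{A, B, C, D}: service 18 + fixed 19 = 37
(All 15 nonempty subsets were checked; B and D is lowest.)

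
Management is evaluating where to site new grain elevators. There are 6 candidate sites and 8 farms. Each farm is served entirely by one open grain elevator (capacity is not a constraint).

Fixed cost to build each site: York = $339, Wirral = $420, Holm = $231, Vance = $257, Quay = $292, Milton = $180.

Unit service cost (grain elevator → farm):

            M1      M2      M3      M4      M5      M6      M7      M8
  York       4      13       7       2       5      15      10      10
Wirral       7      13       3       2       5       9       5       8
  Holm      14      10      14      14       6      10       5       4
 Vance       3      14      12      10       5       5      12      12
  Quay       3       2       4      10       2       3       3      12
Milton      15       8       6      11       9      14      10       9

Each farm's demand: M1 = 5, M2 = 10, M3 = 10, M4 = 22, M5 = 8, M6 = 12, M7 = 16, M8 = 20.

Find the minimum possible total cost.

For any fixed open set, each farm goes to its cheapest open site; total = fixed + service.
{Quay}: M1→Quay 3·5=15, M2→Quay 2·10=20, M3→Quay 4·10=40, M4→Quay 10·22=220, M5→Quay 2·8=16, M6→Quay 3·12=36, M7→Quay 3·16=48, M8→Quay 12·20=240. Service 635; fixed 292; total 927.
{Holm, Quay}: M1→Quay 3·5=15, M2→Quay 2·10=20, M3→Quay 4·10=40, M4→Quay 10·22=220, M5→Quay 2·8=16, M6→Quay 3·12=36, M7→Quay 3·16=48, M8→Holm 4·20=80. Service 475; fixed 523; total 998.
{Wirral}: service 627 + fixed 420 = 1047
{York, Wirral, Holm, Vance, Quay, Milton}: M1→Vance 3·5=15, M2→Quay 2·10=20, M3→Wirral 3·10=30, M4→York 2·22=44, M5→Quay 2·8=16, M6→Quay 3·12=36, M7→Quay 3·16=48, M8→Holm 4·20=80. Service 289; fixed 1719; total 2008.
No other subset beats 927.

Minimum total cost: 927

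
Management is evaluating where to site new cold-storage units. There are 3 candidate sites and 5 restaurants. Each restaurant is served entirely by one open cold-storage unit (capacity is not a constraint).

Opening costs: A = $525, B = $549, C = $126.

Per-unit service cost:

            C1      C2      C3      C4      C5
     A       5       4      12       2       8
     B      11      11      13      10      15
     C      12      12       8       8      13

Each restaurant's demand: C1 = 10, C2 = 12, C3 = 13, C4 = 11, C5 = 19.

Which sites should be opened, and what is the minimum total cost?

Open C only; minimum total cost 829.

For any fixed open set, each restaurant goes to its cheapest open site; total = fixed + service.
{C}: C1→C 12·10=120, C2→C 12·12=144, C3→C 8·13=104, C4→C 8·11=88, C5→C 13·19=247. Service 703; fixed 126; total 829.
{A}: C1→A 5·10=50, C2→A 4·12=48, C3→A 12·13=156, C4→A 2·11=22, C5→A 8·19=152. Service 428; fixed 525; total 953.
{A, C}: service 376 + fixed 651 = 1027
{A, B, C}: C1→A 5·10=50, C2→A 4·12=48, C3→C 8·13=104, C4→A 2·11=22, C5→A 8·19=152. Service 376; fixed 1200; total 1576.
No other subset beats 829.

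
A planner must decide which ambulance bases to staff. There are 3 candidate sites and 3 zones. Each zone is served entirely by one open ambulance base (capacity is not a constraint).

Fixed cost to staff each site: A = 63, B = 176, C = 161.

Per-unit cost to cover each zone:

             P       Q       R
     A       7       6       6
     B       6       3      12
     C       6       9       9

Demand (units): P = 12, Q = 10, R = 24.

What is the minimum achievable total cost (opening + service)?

For any fixed open set, each zone goes to its cheapest open site; total = fixed + service.
{A}: P→A 7·12=84, Q→A 6·10=60, R→A 6·24=144. Service 288; fixed 63; total 351.
{A, B}: P→B 6·12=72, Q→B 3·10=30, R→A 6·24=144. Service 246; fixed 239; total 485.
{A, C}: P→C 6·12=72, Q→A 6·10=60, R→A 6·24=144. Service 276; fixed 224; total 500.
{A, B, C}: service 246 + fixed 400 = 646
No other subset beats 351.

Minimum total cost: 351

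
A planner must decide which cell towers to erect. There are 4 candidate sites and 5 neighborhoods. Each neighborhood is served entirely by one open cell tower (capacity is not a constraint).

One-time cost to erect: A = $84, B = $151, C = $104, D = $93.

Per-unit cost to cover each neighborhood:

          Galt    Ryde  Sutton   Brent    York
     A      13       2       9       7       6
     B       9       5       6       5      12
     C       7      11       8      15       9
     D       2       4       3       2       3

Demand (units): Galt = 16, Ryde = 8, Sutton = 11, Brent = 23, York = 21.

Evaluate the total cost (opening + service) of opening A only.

Total cost: 694

Each neighborhood is assigned to its cheapest site among the open ones.
{A}: Galt→A 13·16=208, Ryde→A 2·8=16, Sutton→A 9·11=99, Brent→A 7·23=161, York→A 6·21=126. Service 610; fixed 84; total 694.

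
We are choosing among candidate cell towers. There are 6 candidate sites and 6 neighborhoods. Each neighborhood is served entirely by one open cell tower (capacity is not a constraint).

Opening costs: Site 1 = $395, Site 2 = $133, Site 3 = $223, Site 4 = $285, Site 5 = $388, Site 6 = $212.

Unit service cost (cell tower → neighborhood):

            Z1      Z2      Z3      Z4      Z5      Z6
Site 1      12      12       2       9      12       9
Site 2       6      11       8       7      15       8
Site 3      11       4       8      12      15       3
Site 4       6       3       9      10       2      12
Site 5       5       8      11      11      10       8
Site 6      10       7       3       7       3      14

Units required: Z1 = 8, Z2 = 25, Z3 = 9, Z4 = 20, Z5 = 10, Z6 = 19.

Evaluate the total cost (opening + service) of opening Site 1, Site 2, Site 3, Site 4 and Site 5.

Total cost: 1774

Each neighborhood is assigned to its cheapest site among the open ones.
{Site 1, Site 2, Site 3, Site 4, Site 5}: Z1→Site 5 5·8=40, Z2→Site 4 3·25=75, Z3→Site 1 2·9=18, Z4→Site 2 7·20=140, Z5→Site 4 2·10=20, Z6→Site 3 3·19=57. Service 350; fixed 1424; total 1774.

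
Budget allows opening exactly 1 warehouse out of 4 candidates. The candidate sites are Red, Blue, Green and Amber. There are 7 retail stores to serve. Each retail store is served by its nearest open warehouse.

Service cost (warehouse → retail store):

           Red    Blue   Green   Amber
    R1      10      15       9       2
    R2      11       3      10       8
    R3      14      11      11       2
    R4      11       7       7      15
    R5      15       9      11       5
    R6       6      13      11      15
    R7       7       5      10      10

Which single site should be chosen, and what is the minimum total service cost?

Choose Amber only; total service cost 57.

With exactly 1 open, each retail store uses its cheapest among the chosen.
{Amber}: R1→Amber 2, R2→Amber 8, R3→Amber 2, R4→Amber 15, R5→Amber 5, R6→Amber 15, R7→Amber 10. Service cost 57.
{Blue}: service cost 63
{Green}: service cost 69
Among all 4 size-1 choices, {Amber} is lowest.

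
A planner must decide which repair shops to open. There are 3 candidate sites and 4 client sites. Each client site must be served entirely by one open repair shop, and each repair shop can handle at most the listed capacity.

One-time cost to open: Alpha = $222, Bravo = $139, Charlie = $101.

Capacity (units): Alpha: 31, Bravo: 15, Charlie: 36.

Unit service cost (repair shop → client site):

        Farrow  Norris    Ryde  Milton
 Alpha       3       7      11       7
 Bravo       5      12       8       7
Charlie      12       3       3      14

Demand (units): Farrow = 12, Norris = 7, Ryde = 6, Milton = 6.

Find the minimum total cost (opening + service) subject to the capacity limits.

Open {Charlie}: Farrow→Charlie 12·12=144, Norris→Charlie 3·7=21, Ryde→Charlie 3·6=18, Milton→Charlie 14·6=84.
Loads: Charlie carries 31/36. Service 267; fixed 101; total 368.
Next best feasible plan costs 415.

Minimum total cost: 368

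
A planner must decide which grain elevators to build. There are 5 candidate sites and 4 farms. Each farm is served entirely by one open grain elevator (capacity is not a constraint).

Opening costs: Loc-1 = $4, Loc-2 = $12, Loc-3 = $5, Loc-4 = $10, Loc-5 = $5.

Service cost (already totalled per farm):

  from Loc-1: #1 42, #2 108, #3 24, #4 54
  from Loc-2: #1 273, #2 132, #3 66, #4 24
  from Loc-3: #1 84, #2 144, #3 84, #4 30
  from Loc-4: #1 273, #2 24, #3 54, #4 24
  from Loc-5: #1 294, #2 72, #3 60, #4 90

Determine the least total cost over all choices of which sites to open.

For any fixed open set, each farm goes to its cheapest open site; total = fixed + service.
{Loc-1, Loc-4}: #1→Loc-1 42, #2→Loc-4 24, #3→Loc-1 24, #4→Loc-4 24. Service 114; fixed 14; total 128.
{Loc-1, Loc-3, Loc-4}: service 114 + fixed 19 = 133
{Loc-1, Loc-4, Loc-5}: service 114 + fixed 19 = 133
{Loc-1, Loc-2, Loc-3, Loc-4, Loc-5}: service 114 + fixed 36 = 150
No other subset beats 128.

Minimum total cost: 128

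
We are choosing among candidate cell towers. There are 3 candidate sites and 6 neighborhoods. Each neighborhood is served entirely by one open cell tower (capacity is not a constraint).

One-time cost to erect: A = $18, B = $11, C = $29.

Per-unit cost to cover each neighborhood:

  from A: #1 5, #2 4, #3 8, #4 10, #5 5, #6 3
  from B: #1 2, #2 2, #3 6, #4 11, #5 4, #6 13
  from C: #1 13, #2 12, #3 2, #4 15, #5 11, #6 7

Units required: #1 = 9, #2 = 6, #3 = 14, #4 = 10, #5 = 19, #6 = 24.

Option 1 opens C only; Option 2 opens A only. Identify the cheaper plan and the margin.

Option 1: {C}: #1→C 13·9=117, #2→C 12·6=72, #3→C 2·14=28, #4→C 15·10=150, #5→C 11·19=209, #6→C 7·24=168. Service 744; fixed 29; total 773.
Option 2: {A}: #1→A 5·9=45, #2→A 4·6=24, #3→A 8·14=112, #4→A 10·10=100, #5→A 5·19=95, #6→A 3·24=72. Service 448; fixed 18; total 466.
Difference: |773 − 466| = 307.

Option 2 is cheaper by 307.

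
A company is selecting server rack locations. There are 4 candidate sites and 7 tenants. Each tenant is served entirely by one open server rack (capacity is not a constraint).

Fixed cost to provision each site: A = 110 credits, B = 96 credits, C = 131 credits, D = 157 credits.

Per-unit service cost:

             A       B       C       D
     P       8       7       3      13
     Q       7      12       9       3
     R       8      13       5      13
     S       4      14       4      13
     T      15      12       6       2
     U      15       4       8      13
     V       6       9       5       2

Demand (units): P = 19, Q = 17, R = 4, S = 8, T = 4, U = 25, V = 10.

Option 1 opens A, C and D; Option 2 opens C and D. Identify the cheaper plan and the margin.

Option 1: {A, C, D}: P→C 3·19=57, Q→D 3·17=51, R→C 5·4=20, S→A 4·8=32, T→D 2·4=8, U→C 8·25=200, V→D 2·10=20. Service 388; fixed 398; total 786.
Option 2: {C, D}: P→C 3·19=57, Q→D 3·17=51, R→C 5·4=20, S→C 4·8=32, T→D 2·4=8, U→C 8·25=200, V→D 2·10=20. Service 388; fixed 288; total 676.
Difference: |786 − 676| = 110.

Option 2 is cheaper by 110.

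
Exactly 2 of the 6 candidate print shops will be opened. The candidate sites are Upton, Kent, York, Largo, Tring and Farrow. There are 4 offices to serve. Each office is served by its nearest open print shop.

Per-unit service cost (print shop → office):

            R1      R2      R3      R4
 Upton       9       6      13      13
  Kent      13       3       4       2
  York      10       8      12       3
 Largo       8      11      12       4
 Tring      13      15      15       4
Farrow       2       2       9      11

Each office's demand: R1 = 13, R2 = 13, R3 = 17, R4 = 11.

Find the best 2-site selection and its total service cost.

Choose Kent and Farrow; total service cost 142.

With exactly 2 open, each office uses its cheapest among the chosen.
{Kent, Farrow}: R1→Farrow 2·13=26, R2→Farrow 2·13=26, R3→Kent 4·17=68, R4→Kent 2·11=22. Service cost 142.
{Kent, Largo}: service cost 233
{York, Farrow}: service cost 238
Among all 15 size-2 choices, {Kent, Farrow} is lowest.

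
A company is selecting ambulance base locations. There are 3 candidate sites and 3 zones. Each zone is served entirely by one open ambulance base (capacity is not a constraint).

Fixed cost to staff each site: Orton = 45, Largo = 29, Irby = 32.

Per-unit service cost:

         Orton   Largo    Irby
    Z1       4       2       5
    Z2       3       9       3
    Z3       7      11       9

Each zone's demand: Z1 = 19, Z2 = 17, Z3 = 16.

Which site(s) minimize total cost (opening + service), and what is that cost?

For any fixed open set, each zone goes to its cheapest open site; total = fixed + service.
{Orton, Largo}: Z1→Largo 2·19=38, Z2→Orton 3·17=51, Z3→Orton 7·16=112. Service 201; fixed 74; total 275.
{Orton}: service 239 + fixed 45 = 284
{Largo, Irby}: service 233 + fixed 61 = 294
{Orton, Largo, Irby}: service 201 + fixed 106 = 307
No other subset beats 275.

Open Orton and Largo; minimum total cost 275.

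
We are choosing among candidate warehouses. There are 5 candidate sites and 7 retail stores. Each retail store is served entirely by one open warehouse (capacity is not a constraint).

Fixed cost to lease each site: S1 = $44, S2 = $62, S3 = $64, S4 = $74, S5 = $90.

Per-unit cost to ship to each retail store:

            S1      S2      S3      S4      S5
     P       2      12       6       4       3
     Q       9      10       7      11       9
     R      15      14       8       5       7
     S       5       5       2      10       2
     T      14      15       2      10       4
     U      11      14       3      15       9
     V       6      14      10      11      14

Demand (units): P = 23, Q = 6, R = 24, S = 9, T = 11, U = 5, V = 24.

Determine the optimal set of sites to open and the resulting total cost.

For any fixed open set, each retail store goes to its cheapest open site; total = fixed + service.
{S1, S3}: P→S1 2·23=46, Q→S3 7·6=42, R→S3 8·24=192, S→S3 2·9=18, T→S3 2·11=22, U→S3 3·5=15, V→S1 6·24=144. Service 479; fixed 108; total 587.
{S1, S3, S4}: P→S1 2·23=46, Q→S3 7·6=42, R→S4 5·24=120, S→S3 2·9=18, T→S3 2·11=22, U→S3 3·5=15, V→S1 6·24=144. Service 407; fixed 182; total 589.
{S1, S2, S3}: service 479 + fixed 170 = 649
{S1, S2, S3, S4, S5}: P→S1 2·23=46, Q→S3 7·6=42, R→S4 5·24=120, S→S3 2·9=18, T→S3 2·11=22, U→S3 3·5=15, V→S1 6·24=144. Service 407; fixed 334; total 741.
No other subset beats 587.

Open S1 and S3; minimum total cost 587.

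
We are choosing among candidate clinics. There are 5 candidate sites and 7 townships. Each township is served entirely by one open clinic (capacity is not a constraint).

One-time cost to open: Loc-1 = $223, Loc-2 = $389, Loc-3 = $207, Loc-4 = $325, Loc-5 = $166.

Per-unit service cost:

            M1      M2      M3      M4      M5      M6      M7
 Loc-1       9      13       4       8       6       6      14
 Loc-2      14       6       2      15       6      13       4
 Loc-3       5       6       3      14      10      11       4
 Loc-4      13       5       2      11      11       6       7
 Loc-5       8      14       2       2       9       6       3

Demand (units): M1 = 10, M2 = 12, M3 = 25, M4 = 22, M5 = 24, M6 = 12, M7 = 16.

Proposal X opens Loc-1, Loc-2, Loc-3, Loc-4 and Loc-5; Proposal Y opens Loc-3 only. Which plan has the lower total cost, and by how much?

Proposal Y is cheaper by 630.

Proposal X: {Loc-1, Loc-2, Loc-3, Loc-4, Loc-5}: M1→Loc-3 5·10=50, M2→Loc-4 5·12=60, M3→Loc-2 2·25=50, M4→Loc-5 2·22=44, M5→Loc-1 6·24=144, M6→Loc-1 6·12=72, M7→Loc-5 3·16=48. Service 468; fixed 1310; total 1778.
Proposal Y: {Loc-3}: M1→Loc-3 5·10=50, M2→Loc-3 6·12=72, M3→Loc-3 3·25=75, M4→Loc-3 14·22=308, M5→Loc-3 10·24=240, M6→Loc-3 11·12=132, M7→Loc-3 4·16=64. Service 941; fixed 207; total 1148.
Difference: |1778 − 1148| = 630.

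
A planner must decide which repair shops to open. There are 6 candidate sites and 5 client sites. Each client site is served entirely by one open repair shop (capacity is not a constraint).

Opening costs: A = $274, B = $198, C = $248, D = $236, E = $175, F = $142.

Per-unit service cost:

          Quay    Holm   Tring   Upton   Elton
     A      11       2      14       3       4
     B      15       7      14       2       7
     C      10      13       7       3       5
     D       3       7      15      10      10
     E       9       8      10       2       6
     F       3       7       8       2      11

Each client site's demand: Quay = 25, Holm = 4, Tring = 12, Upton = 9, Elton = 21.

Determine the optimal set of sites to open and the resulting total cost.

Open F only; minimum total cost 590.

For any fixed open set, each client site goes to its cheapest open site; total = fixed + service.
{F}: Quay→F 3·25=75, Holm→F 7·4=28, Tring→F 8·12=96, Upton→F 2·9=18, Elton→F 11·21=231. Service 448; fixed 142; total 590.
{E, F}: service 343 + fixed 317 = 660
{E}: service 521 + fixed 175 = 696
{A, B, C, D, E, F}: Quay→D 3·25=75, Holm→A 2·4=8, Tring→C 7·12=84, Upton→B 2·9=18, Elton→A 4·21=84. Service 269; fixed 1273; total 1542.
No other subset beats 590.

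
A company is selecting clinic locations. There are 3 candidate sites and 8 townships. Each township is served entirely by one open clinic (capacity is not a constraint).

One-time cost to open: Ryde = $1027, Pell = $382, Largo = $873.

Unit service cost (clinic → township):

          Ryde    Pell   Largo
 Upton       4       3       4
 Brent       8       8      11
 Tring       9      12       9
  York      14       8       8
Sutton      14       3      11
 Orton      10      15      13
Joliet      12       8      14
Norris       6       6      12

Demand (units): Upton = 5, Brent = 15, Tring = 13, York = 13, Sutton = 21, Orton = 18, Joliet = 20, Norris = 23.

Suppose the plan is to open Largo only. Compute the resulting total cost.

Total cost: 2300

Each township is assigned to its cheapest site among the open ones.
{Largo}: Upton→Largo 4·5=20, Brent→Largo 11·15=165, Tring→Largo 9·13=117, York→Largo 8·13=104, Sutton→Largo 11·21=231, Orton→Largo 13·18=234, Joliet→Largo 14·20=280, Norris→Largo 12·23=276. Service 1427; fixed 873; total 2300.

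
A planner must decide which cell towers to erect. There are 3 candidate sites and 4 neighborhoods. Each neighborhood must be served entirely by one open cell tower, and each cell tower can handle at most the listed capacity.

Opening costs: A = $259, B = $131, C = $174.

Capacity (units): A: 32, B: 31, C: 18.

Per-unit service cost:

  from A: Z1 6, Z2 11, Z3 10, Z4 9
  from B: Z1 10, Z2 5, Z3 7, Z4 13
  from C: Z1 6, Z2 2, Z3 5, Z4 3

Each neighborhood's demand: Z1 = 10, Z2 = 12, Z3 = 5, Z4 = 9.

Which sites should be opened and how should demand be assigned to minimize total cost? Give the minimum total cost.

Minimum total cost: 517

Open {B, C}: Z1→B 10·10=100, Z2→B 5·12=60, Z3→C 5·5=25, Z4→C 3·9=27.
Loads: B carries 22/31, C carries 14/18. Service 212; fixed 305; total 517.
Next best feasible plan costs 527.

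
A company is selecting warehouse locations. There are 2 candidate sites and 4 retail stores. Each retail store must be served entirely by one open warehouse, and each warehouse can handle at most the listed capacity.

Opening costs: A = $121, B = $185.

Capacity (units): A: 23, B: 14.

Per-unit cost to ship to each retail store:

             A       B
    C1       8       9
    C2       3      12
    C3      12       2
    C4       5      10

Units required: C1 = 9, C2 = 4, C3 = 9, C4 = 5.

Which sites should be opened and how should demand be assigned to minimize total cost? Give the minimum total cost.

Minimum total cost: 433

Open {A, B}: C1→A 8·9=72, C2→A 3·4=12, C3→B 2·9=18, C4→A 5·5=25.
Loads: A carries 18/23, B carries 9/14. Service 127; fixed 306; total 433.
Next best feasible plan costs 458.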